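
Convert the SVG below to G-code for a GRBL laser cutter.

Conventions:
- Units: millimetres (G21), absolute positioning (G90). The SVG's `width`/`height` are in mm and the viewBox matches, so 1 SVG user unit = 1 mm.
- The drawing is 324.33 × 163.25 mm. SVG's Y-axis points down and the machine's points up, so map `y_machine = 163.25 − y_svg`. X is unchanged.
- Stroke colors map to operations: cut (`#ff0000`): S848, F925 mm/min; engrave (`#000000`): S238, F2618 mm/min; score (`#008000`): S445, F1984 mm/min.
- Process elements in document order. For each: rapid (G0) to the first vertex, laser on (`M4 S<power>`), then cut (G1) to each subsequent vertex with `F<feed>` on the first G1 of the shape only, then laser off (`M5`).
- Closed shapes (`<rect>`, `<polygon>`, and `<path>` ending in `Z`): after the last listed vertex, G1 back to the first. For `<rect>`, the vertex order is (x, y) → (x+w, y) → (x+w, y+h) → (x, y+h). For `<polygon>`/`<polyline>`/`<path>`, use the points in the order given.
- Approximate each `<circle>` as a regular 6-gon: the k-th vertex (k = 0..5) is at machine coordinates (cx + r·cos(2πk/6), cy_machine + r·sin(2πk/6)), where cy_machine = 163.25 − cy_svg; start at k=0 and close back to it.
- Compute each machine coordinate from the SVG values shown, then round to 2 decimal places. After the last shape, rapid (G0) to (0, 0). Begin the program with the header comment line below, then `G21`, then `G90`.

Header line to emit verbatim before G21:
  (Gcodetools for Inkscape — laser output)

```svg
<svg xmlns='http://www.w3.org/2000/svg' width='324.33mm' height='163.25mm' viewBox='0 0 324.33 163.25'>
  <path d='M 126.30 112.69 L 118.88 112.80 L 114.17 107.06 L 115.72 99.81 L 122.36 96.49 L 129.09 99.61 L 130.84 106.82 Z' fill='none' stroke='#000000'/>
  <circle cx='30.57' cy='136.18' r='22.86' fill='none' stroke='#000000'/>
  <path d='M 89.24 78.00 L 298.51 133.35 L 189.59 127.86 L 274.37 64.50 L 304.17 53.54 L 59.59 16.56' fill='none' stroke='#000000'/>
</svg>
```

Since the viewBox matches the mm dimensions, user units are millimetres directly. The only transform is the Y-flip y_m = 163.25 − y_svg.

Shape 1 is a regular polygon drawn with `<path>`. Its stroke #000000 means engrave at S238, F2618. After flipping Y the toolpath is (126.30,50.56) → (118.88,50.45) → (114.17,56.19) → (115.72,63.44) → (122.36,66.76) → (129.09,63.64) → (130.84,56.43) → (126.30,50.56), returning to the start.

Shape 2 is a circle drawn with `<circle>`. Its stroke #000000 means engrave at S238, F2618. After flipping Y the toolpath is (53.43,27.07) → (42.00,46.87) → (19.14,46.87) → (7.71,27.07) → (19.14,7.27) → (42.00,7.27) → (53.43,27.07), returning to the start.

Shape 3 is a open polyline drawn with `<path>`. Its stroke #000000 means engrave at S238, F2618. After flipping Y the toolpath is (89.24,85.25) → (298.51,29.90) → (189.59,35.39) → (274.37,98.75) → (304.17,109.71) → (59.59,146.69).

(Gcodetools for Inkscape — laser output)
G21
G90
G0 X126.30 Y50.56
M4 S238
G1 X118.88 Y50.45 F2618
G1 X114.17 Y56.19
G1 X115.72 Y63.44
G1 X122.36 Y66.76
G1 X129.09 Y63.64
G1 X130.84 Y56.43
G1 X126.30 Y50.56
M5
G0 X53.43 Y27.07
M4 S238
G1 X42.00 Y46.87 F2618
G1 X19.14 Y46.87
G1 X7.71 Y27.07
G1 X19.14 Y7.27
G1 X42.00 Y7.27
G1 X53.43 Y27.07
M5
G0 X89.24 Y85.25
M4 S238
G1 X298.51 Y29.90 F2618
G1 X189.59 Y35.39
G1 X274.37 Y98.75
G1 X304.17 Y109.71
G1 X59.59 Y146.69
M5
G0 X0.00 Y0.00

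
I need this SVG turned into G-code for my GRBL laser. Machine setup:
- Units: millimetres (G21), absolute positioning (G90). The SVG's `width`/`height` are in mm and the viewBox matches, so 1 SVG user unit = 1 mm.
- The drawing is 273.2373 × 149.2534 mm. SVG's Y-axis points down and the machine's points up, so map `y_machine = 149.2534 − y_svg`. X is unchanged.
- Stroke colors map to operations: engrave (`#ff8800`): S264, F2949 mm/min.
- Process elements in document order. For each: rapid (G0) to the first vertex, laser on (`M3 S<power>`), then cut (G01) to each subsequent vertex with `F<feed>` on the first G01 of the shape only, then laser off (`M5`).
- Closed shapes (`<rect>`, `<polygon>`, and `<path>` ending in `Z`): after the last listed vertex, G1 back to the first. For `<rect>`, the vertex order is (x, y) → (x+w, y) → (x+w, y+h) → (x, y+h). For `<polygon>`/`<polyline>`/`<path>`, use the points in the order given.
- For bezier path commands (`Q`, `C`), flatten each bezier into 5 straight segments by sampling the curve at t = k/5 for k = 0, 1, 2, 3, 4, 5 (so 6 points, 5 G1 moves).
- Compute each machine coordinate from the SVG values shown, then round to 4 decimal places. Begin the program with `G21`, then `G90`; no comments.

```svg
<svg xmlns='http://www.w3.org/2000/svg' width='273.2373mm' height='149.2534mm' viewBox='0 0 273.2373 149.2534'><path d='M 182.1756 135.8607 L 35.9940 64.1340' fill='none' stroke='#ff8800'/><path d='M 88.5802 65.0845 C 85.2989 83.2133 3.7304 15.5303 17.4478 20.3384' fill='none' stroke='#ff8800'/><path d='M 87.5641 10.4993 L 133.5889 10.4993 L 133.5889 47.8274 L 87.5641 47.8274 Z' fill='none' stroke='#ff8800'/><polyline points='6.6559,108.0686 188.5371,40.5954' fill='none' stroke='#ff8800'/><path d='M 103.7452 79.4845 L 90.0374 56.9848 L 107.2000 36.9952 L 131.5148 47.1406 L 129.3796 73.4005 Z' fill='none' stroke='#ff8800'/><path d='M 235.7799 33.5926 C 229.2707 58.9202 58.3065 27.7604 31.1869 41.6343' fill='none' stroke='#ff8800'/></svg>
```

G21
G90
G0 X182.1756 Y13.3927
M3 S264
G01 X35.9940 Y85.1194 F2949
M5
G0 X88.5802 Y84.1689
M3 S264
G01 X78.6055 Y82.3226 F2949
G01 X58.1735 Y93.4726
G01 X35.6155 Y110.0204
G01 X19.2631 Y124.3674
G01 X17.4478 Y128.9150
M5
G0 X87.5641 Y138.7541
M3 S264
G01 X133.5889 Y138.7541 F2949
G01 X133.5889 Y101.4260
G01 X87.5641 Y101.4260
G01 X87.5641 Y138.7541
M5
G0 X6.6559 Y41.1848
M3 S264
G01 X188.5371 Y108.6580 F2949
M5
G0 X103.7452 Y69.7689
M3 S264
G01 X90.0374 Y92.2686 F2949
G01 X107.2000 Y112.2582
G01 X131.5148 Y102.1128
G01 X129.3796 Y75.8529
G01 X103.7452 Y69.7689
M5
G0 X235.7799 Y115.6608
M3 S264
G01 X214.6062 Y106.4306 F2949
G01 X168.7616 Y105.8843
G01 X113.0447 Y109.1490
G01 X62.2536 Y111.3516
G01 X31.1869 Y107.6191
M5

Since the viewBox matches the mm dimensions, user units are millimetres directly. The only transform is the Y-flip y_m = 149.2534 − y_svg.

Shape 1 is a line segment drawn with `<path>`. Its stroke #ff8800 means engrave at S264, F2949. After flipping Y the toolpath is (182.1756,13.3927) → (35.9940,85.1194).

Shape 2 is a cubic bezier drawn with `<path>`. Its stroke #ff8800 means engrave at S264, F2949. After flipping Y the toolpath is (88.5802,84.1689) → (78.6055,82.3226) → (58.1735,93.4726) → (35.6155,110.0204) → (19.2631,124.3674) → (17.4478,128.9150).

Shape 3 is a rectangle drawn with `<path>`. Its stroke #ff8800 means engrave at S264, F2949. After flipping Y the toolpath is (87.5641,138.7541) → (133.5889,138.7541) → (133.5889,101.4260) → (87.5641,101.4260) → (87.5641,138.7541), returning to the start.

Shape 4 is a line segment drawn with `<polyline>`. Its stroke #ff8800 means engrave at S264, F2949. After flipping Y the toolpath is (6.6559,41.1848) → (188.5371,108.6580).

Shape 5 is a regular polygon drawn with `<path>`. Its stroke #ff8800 means engrave at S264, F2949. After flipping Y the toolpath is (103.7452,69.7689) → (90.0374,92.2686) → (107.2000,112.2582) → (131.5148,102.1128) → (129.3796,75.8529) → (103.7452,69.7689), returning to the start.

Shape 6 is a cubic bezier drawn with `<path>`. Its stroke #ff8800 means engrave at S264, F2949. After flipping Y the toolpath is (235.7799,115.6608) → (214.6062,106.4306) → (168.7616,105.8843) → (113.0447,109.1490) → (62.2536,111.3516) → (31.1869,107.6191).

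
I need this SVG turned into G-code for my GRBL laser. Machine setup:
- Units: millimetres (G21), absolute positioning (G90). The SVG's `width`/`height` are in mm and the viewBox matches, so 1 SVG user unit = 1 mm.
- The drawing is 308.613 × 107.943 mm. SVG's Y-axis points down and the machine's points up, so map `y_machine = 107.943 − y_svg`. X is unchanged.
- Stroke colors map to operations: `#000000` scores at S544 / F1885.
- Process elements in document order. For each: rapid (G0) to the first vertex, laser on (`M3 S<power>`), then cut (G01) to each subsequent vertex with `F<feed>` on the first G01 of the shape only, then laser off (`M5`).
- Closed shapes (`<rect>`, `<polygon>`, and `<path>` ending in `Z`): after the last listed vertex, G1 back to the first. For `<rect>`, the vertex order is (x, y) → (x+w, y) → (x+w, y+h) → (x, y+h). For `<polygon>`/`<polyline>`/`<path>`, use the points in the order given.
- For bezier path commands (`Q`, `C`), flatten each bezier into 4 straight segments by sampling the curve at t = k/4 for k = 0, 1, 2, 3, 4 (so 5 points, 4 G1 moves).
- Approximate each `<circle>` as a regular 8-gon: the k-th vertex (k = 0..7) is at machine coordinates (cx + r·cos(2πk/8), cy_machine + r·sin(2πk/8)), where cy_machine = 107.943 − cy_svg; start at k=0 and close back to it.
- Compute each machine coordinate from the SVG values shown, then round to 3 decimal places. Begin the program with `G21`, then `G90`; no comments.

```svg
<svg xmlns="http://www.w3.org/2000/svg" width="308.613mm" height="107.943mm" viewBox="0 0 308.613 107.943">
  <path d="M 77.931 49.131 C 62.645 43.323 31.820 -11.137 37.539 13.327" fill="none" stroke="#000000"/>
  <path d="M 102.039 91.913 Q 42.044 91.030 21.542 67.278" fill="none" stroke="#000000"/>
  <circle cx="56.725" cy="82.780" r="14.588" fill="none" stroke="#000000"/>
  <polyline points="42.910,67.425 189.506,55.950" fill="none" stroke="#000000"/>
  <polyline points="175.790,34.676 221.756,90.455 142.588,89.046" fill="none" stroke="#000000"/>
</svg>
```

viewBox `0 0 308.613 107.943` with mm width/height → 1 unit = 1 mm. Flip: y_m = 107.943 − y_svg.

**Shape 1** — `<path>` cubic bezier, stroke `#000000` → score (S544, F1885). Control points (SVG): P0=(77.931,49.131), P1=(62.645,43.323), P2=(31.820,-11.137), P3=(37.539,13.327); sampled at t=k/4. Machine vertices: (77.931,58.812) → (64.367,70.297) → (49.858,88.066) → (39.288,100.159) → (37.539,94.616). Open path.

**Shape 2** — `<path>` quadratic bezier, stroke `#000000` → score (S544, F1885). Control points (SVG): P0=(102.039,91.913), P1=(42.044,91.030), P2=(21.542,67.278); sampled at t=k/4. Machine vertices: (102.039,16.030) → (74.510,17.901) → (51.917,22.630) → (34.261,30.218) → (21.542,40.665). Open path.

**Shape 3** — `<circle>` circle, stroke `#000000` → score (S544, F1885). Machine vertices: (71.313,25.163) → (67.040,35.478) → (56.725,39.751) → (46.410,35.478) → (42.137,25.163) → (46.410,14.848) → (56.725,10.575) → (67.040,14.848) → (71.313,25.163). Closed: final G1 returns to the first vertex.

**Shape 4** — `<polyline>` line segment, stroke `#000000` → score (S544, F1885). Machine vertices: (42.910,40.518) → (189.506,51.993). Open path.

**Shape 5** — `<polyline>` open polyline, stroke `#000000` → score (S544, F1885). Machine vertices: (175.790,73.267) → (221.756,17.488) → (142.588,18.897). Open path.

G21
G90
G0 X77.931 Y58.812
M3 S544
G01 X64.367 Y70.297 F1885
G01 X49.858 Y88.066
G01 X39.288 Y100.159
G01 X37.539 Y94.616
M5
G0 X102.039 Y16.030
M3 S544
G01 X74.510 Y17.901 F1885
G01 X51.917 Y22.630
G01 X34.261 Y30.218
G01 X21.542 Y40.665
M5
G0 X71.313 Y25.163
M3 S544
G01 X67.040 Y35.478 F1885
G01 X56.725 Y39.751
G01 X46.410 Y35.478
G01 X42.137 Y25.163
G01 X46.410 Y14.848
G01 X56.725 Y10.575
G01 X67.040 Y14.848
G01 X71.313 Y25.163
M5
G0 X42.910 Y40.518
M3 S544
G01 X189.506 Y51.993 F1885
M5
G0 X175.790 Y73.267
M3 S544
G01 X221.756 Y17.488 F1885
G01 X142.588 Y18.897
M5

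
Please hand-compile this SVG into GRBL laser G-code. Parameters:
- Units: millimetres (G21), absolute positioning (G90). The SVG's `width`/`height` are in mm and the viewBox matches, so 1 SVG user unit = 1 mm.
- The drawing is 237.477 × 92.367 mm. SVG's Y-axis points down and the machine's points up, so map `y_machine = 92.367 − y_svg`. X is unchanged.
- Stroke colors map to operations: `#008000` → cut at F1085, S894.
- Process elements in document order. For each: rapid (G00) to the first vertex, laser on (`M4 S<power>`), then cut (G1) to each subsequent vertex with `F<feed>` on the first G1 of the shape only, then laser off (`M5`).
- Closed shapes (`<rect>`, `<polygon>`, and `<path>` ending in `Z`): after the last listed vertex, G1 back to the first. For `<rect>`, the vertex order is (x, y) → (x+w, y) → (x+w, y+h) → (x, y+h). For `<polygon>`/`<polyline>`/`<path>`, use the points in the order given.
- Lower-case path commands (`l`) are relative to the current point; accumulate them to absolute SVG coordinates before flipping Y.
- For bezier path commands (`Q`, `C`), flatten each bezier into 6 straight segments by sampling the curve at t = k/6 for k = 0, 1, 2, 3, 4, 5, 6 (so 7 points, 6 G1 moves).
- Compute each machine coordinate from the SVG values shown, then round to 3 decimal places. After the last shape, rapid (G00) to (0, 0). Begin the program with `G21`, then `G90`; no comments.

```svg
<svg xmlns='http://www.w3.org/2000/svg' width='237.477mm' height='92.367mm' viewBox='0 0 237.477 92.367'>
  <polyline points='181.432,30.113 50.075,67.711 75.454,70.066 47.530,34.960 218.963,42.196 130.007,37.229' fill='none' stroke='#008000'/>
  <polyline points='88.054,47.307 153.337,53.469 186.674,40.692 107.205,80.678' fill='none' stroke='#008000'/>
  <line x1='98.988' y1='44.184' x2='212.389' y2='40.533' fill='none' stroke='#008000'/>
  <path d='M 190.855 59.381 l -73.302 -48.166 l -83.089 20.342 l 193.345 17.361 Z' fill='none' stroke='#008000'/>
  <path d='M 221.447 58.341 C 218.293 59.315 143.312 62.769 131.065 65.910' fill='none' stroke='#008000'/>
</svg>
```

viewBox `0 0 237.477 92.367` with mm width/height → 1 unit = 1 mm. Flip: y_m = 92.367 − y_svg.

**Shape 1** — `<polyline>` open polyline, stroke `#008000` → cut (S894, F1085). Machine vertices: (181.432,62.254) → (50.075,24.656) → (75.454,22.301) → (47.530,57.407) → (218.963,50.171) → (130.007,55.138). Open path.

**Shape 2** — `<polyline>` open polyline, stroke `#008000` → cut (S894, F1085). Machine vertices: (88.054,45.060) → (153.337,38.898) → (186.674,51.675) → (107.205,11.689). Open path.

**Shape 3** — `<line>` line segment, stroke `#008000` → cut (S894, F1085). Machine vertices: (98.988,48.183) → (212.389,51.834). Open path.

**Shape 4** — `<path>` closed polygon, stroke `#008000` → cut (S894, F1085). Machine vertices: (190.855,32.986) → (117.553,81.152) → (34.464,60.810) → (227.809,43.449) → (190.855,32.986). Closed: final G1 returns to the first vertex.

**Shape 5** — `<path>` cubic bezier, stroke `#008000` → cut (S894, F1085). Control points (SVG): P0=(221.447,58.341), P1=(218.293,59.315), P2=(143.312,62.769), P3=(131.065,65.910); sampled at t=k/6. Machine vertices: (221.447,34.026) → (214.507,33.345) → (199.334,32.329) → (179.666,31.054) → (159.240,29.599) → (141.793,28.041) → (131.065,26.457). Open path.

G21
G90
G00 X181.432 Y62.254
M4 S894
G1 X50.075 Y24.656 F1085
G1 X75.454 Y22.301
G1 X47.530 Y57.407
G1 X218.963 Y50.171
G1 X130.007 Y55.138
M5
G00 X88.054 Y45.060
M4 S894
G1 X153.337 Y38.898 F1085
G1 X186.674 Y51.675
G1 X107.205 Y11.689
M5
G00 X98.988 Y48.183
M4 S894
G1 X212.389 Y51.834 F1085
M5
G00 X190.855 Y32.986
M4 S894
G1 X117.553 Y81.152 F1085
G1 X34.464 Y60.810
G1 X227.809 Y43.449
G1 X190.855 Y32.986
M5
G00 X221.447 Y34.026
M4 S894
G1 X214.507 Y33.345 F1085
G1 X199.334 Y32.329
G1 X179.666 Y31.054
G1 X159.240 Y29.599
G1 X141.793 Y28.041
G1 X131.065 Y26.457
M5
G00 X0.000 Y0.000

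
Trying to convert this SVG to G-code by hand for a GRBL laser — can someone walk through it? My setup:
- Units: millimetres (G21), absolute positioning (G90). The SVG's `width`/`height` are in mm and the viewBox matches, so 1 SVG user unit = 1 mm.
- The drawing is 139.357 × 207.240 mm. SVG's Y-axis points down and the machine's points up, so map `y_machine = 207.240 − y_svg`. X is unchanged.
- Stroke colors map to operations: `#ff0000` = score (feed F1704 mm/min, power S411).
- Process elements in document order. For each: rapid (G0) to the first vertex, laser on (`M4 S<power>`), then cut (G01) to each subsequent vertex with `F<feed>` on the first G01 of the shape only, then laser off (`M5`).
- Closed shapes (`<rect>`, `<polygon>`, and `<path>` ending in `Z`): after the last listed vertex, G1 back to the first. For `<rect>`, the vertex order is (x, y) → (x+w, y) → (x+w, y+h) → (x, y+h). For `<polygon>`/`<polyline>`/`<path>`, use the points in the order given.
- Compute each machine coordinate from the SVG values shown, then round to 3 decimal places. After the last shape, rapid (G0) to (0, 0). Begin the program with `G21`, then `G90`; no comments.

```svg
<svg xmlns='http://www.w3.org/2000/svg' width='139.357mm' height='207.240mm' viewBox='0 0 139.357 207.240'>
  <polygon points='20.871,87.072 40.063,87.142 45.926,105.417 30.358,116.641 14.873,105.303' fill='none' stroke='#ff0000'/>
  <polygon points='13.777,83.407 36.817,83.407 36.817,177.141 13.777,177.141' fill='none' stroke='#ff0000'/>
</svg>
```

G21
G90
G0 X20.871 Y120.168
M4 S411
G01 X40.063 Y120.098 F1704
G01 X45.926 Y101.823
G01 X30.358 Y90.599
G01 X14.873 Y101.937
G01 X20.871 Y120.168
M5
G0 X13.777 Y123.833
M4 S411
G01 X36.817 Y123.833 F1704
G01 X36.817 Y30.099
G01 X13.777 Y30.099
G01 X13.777 Y123.833
M5
G0 X0.000 Y0.000

1 u = 1 mm; y_m = 207.240 − y.

[1] `<polygon>` regular polygon, #ff0000→score S411 F1704: (20.871,120.168) → (40.063,120.098) → (45.926,101.823) → (30.358,90.599) → (14.873,101.937) → (20.871,120.168) (closed)

[2] `<polygon>` rectangle, #ff0000→score S411 F1704: (13.777,123.833) → (36.817,123.833) → (36.817,30.099) → (13.777,30.099) → (13.777,123.833) (closed)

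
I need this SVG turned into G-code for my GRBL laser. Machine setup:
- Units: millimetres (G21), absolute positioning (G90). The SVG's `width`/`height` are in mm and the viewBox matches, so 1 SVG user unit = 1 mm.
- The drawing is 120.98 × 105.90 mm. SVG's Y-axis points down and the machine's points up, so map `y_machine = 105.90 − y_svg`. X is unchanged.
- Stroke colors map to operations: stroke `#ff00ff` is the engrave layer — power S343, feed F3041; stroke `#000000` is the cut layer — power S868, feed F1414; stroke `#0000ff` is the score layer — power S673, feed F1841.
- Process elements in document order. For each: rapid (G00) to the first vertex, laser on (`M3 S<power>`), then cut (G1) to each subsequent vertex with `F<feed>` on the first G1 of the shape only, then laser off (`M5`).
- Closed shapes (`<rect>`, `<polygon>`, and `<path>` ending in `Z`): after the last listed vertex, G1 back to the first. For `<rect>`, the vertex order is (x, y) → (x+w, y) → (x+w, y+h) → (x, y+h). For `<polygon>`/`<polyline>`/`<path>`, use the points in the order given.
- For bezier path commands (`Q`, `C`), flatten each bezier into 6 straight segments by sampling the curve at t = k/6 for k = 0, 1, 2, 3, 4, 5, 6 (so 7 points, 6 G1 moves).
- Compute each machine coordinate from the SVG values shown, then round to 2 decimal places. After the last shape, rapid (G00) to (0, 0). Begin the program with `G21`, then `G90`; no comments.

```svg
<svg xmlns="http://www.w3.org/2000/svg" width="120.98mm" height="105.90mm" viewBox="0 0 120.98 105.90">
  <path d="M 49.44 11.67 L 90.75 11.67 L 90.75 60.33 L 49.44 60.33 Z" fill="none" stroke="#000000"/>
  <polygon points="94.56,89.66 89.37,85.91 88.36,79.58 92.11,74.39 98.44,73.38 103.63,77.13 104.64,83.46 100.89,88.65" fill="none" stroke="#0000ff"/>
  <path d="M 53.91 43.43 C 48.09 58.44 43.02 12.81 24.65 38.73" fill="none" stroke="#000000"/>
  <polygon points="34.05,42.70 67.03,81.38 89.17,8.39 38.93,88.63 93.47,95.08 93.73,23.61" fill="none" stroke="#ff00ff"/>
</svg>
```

viewBox `0 0 120.98 105.90` with mm width/height → 1 unit = 1 mm. Flip: y_m = 105.90 − y_svg.

**Shape 1** — `<path>` rectangle, stroke `#000000` → cut (S868, F1414). Machine vertices: (49.44,94.23) → (90.75,94.23) → (90.75,45.57) → (49.44,45.57) → (49.44,94.23). Closed: final G1 returns to the first vertex.

**Shape 2** — `<polygon>` regular polygon, stroke `#0000ff` → score (S673, F1841). Machine vertices: (94.56,16.24) → (89.37,19.99) → (88.36,26.32) → (92.11,31.51) → (98.44,32.52) → (103.63,28.77) → (104.64,22.44) → (100.89,17.25) → (94.56,16.24). Closed: final G1 returns to the first vertex.

**Shape 3** — `<path>` cubic bezier, stroke `#000000` → cut (S868, F1414). Control points (SVG): P0=(53.91,43.43), P1=(48.09,58.44), P2=(43.02,12.81), P3=(24.65,38.73); sampled at t=k/6. Machine vertices: (53.91,62.47) → (51.00,59.41) → (47.82,62.78) → (43.99,68.91) → (39.11,74.14) → (32.79,74.78) → (24.65,67.17). Open path.

**Shape 4** — `<polygon>` closed polygon, stroke `#ff00ff` → engrave (S343, F3041). Machine vertices: (34.05,63.20) → (67.03,24.52) → (89.17,97.51) → (38.93,17.27) → (93.47,10.82) → (93.73,82.29) → (34.05,63.20). Closed: final G1 returns to the first vertex.

G21
G90
G00 X49.44 Y94.23
M3 S868
G1 X90.75 Y94.23 F1414
G1 X90.75 Y45.57
G1 X49.44 Y45.57
G1 X49.44 Y94.23
M5
G00 X94.56 Y16.24
M3 S673
G1 X89.37 Y19.99 F1841
G1 X88.36 Y26.32
G1 X92.11 Y31.51
G1 X98.44 Y32.52
G1 X103.63 Y28.77
G1 X104.64 Y22.44
G1 X100.89 Y17.25
G1 X94.56 Y16.24
M5
G00 X53.91 Y62.47
M3 S868
G1 X51.00 Y59.41 F1414
G1 X47.82 Y62.78
G1 X43.99 Y68.91
G1 X39.11 Y74.14
G1 X32.79 Y74.78
G1 X24.65 Y67.17
M5
G00 X34.05 Y63.20
M3 S343
G1 X67.03 Y24.52 F3041
G1 X89.17 Y97.51
G1 X38.93 Y17.27
G1 X93.47 Y10.82
G1 X93.73 Y82.29
G1 X34.05 Y63.20
M5
G00 X0.00 Y0.00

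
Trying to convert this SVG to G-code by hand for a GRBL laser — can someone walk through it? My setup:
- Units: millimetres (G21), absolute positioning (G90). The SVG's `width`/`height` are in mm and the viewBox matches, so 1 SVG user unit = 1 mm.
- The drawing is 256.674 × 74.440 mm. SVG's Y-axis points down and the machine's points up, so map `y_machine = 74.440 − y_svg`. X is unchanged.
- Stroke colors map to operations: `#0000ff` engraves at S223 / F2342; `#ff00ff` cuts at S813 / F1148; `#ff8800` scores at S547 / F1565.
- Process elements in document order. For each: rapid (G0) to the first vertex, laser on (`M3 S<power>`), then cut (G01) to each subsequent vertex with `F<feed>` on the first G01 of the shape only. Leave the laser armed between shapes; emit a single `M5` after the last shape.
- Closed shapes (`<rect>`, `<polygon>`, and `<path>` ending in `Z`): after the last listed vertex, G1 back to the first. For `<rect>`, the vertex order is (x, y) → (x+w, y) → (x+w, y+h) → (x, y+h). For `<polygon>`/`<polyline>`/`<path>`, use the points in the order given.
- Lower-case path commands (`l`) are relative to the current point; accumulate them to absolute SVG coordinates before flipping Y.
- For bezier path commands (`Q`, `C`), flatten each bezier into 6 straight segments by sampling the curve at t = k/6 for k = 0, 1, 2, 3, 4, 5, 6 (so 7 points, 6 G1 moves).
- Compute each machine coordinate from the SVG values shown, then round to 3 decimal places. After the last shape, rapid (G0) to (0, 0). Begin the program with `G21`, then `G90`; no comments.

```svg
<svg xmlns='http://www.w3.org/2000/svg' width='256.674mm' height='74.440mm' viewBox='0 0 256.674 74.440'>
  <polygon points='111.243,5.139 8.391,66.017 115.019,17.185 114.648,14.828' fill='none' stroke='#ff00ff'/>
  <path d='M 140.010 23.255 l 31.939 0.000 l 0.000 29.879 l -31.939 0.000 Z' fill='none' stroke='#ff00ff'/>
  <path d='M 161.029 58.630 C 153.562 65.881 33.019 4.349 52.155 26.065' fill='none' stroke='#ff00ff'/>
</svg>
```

viewBox `0 0 256.674 74.440` with mm width/height → 1 unit = 1 mm. Flip: y_m = 74.440 − y_svg.

**Shape 1** — `<polygon>` closed polygon, stroke `#ff00ff` → cut (S813, F1148). Machine vertices: (111.243,69.301) → (8.391,8.423) → (115.019,57.255) → (114.648,59.612) → (111.243,69.301). Closed: final G1 returns to the first vertex.

**Shape 2** — `<path>` rectangle, stroke `#ff00ff` → cut (S813, F1148). Machine vertices: (140.010,51.185) → (171.949,51.185) → (171.949,21.306) → (140.010,21.306) → (140.010,51.185). Closed: final G1 returns to the first vertex.

**Shape 3** — `<path>` cubic bezier, stroke `#ff00ff` → cut (S813, F1148). Control points (SVG): P0=(161.029,58.630), P1=(153.562,65.881), P2=(33.019,4.349), P3=(52.155,26.065); sampled at t=k/6. Machine vertices: (161.029,15.810) → (149.043,17.213) → (125.231,25.856) → (96.616,37.517) → (70.217,47.972) → (53.057,53.000) → (52.155,48.375). Open path.

G21
G90
G0 X111.243 Y69.301
M3 S813
G01 X8.391 Y8.423 F1148
G01 X115.019 Y57.255
G01 X114.648 Y59.612
G01 X111.243 Y69.301
G0 X140.010 Y51.185
M3 S813
G01 X171.949 Y51.185 F1148
G01 X171.949 Y21.306
G01 X140.010 Y21.306
G01 X140.010 Y51.185
G0 X161.029 Y15.810
M3 S813
G01 X149.043 Y17.213 F1148
G01 X125.231 Y25.856
G01 X96.616 Y37.517
G01 X70.217 Y47.972
G01 X53.057 Y53.000
G01 X52.155 Y48.375
M5
G0 X0.000 Y0.000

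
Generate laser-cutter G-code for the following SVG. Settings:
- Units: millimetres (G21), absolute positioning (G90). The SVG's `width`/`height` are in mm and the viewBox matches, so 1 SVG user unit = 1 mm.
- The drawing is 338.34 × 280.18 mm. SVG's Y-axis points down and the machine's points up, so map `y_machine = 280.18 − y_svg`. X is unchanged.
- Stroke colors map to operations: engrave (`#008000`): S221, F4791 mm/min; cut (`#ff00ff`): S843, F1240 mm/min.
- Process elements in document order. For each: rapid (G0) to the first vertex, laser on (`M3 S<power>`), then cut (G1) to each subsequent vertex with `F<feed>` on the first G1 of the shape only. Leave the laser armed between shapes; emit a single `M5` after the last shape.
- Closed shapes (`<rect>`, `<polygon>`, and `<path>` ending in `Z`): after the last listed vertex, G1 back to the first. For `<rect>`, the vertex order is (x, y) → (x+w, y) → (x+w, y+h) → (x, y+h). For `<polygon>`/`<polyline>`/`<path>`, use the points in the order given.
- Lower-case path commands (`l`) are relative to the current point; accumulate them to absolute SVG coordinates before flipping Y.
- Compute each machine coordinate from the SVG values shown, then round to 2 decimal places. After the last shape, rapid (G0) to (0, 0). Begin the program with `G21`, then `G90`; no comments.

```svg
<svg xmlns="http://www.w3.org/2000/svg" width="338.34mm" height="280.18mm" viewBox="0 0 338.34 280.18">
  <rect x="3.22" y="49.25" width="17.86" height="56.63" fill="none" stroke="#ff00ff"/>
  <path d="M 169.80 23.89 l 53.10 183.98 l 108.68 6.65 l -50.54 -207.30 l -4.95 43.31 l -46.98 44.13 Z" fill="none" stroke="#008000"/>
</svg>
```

viewBox `0 0 338.34 280.18` with mm width/height → 1 unit = 1 mm. Flip: y_m = 280.18 − y_svg.

**Shape 1** — `<rect>` rectangle, stroke `#ff00ff` → cut (S843, F1240). Machine vertices: (3.22,230.93) → (21.08,230.93) → (21.08,174.30) → (3.22,174.30) → (3.22,230.93). Closed: final G1 returns to the first vertex.

**Shape 2** — `<path>` closed polygon, stroke `#008000` → engrave (S221, F4791). Machine vertices: (169.80,256.29) → (222.90,72.31) → (331.58,65.66) → (281.04,272.96) → (276.09,229.65) → (229.11,185.52) → (169.80,256.29). Closed: final G1 returns to the first vertex.

G21
G90
G0 X3.22 Y230.93
M3 S843
G1 X21.08 Y230.93 F1240
G1 X21.08 Y174.30
G1 X3.22 Y174.30
G1 X3.22 Y230.93
G0 X169.80 Y256.29
M3 S221
G1 X222.90 Y72.31 F4791
G1 X331.58 Y65.66
G1 X281.04 Y272.96
G1 X276.09 Y229.65
G1 X229.11 Y185.52
G1 X169.80 Y256.29
M5
G0 X0.00 Y0.00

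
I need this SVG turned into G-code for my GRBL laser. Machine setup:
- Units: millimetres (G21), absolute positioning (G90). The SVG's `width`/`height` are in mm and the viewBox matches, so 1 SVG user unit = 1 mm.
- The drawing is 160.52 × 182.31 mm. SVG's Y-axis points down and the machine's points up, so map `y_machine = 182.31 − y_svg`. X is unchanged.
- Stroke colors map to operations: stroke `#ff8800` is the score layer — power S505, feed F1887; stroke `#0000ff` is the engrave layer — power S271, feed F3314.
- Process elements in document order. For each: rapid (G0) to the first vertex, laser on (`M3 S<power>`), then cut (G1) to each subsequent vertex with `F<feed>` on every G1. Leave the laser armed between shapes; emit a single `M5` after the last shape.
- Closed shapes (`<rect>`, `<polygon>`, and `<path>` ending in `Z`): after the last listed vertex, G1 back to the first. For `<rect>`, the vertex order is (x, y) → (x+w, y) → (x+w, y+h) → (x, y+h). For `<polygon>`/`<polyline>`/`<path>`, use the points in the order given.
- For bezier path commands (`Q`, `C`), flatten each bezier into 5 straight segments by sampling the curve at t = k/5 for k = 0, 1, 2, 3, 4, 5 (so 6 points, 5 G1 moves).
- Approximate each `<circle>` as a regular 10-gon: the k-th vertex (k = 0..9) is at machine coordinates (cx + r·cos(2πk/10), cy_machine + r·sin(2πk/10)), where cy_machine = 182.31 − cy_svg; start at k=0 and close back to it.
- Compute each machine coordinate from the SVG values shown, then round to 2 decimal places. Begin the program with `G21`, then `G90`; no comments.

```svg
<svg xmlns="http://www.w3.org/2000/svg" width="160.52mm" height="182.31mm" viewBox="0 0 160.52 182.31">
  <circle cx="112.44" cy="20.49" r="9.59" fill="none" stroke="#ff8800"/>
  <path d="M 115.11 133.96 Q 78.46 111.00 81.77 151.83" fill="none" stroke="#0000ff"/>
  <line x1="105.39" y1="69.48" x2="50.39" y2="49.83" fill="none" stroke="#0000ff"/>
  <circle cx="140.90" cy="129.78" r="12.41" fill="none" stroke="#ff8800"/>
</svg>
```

1 u = 1 mm; y_m = 182.31 − y.

[1] `<circle>` circle, #ff8800→score S505 F1887: (122.03,161.82) → (120.20,167.46) → (115.40,170.94) → (109.48,170.94) → (104.68,167.46) → (102.85,161.82) → (104.68,156.18) → (109.48,152.70) → (115.40,152.70) → (120.20,156.18) → (122.03,161.82) (closed)

[2] `<path>` quadratic bezier, #0000ff→engrave S271 F3314: (115.11,48.35) → (102.05,54.98) → (92.18,56.51) → (85.52,52.94) → (82.04,44.26) → (81.77,30.48)

[3] `<line>` line segment, #0000ff→engrave S271 F3314: (105.39,112.83) → (50.39,132.48)

[4] `<circle>` circle, #ff8800→score S505 F1887: (153.31,52.53) → (150.94,59.82) → (144.73,64.33) → (137.07,64.33) → (130.86,59.82) → (128.49,52.53) → (130.86,45.24) → (137.07,40.73) → (144.73,40.73) → (150.94,45.24) → (153.31,52.53) (closed)

G21
G90
G0 X122.03 Y161.82
M3 S505
G1 X120.20 Y167.46 F1887
G1 X115.40 Y170.94 F1887
G1 X109.48 Y170.94 F1887
G1 X104.68 Y167.46 F1887
G1 X102.85 Y161.82 F1887
G1 X104.68 Y156.18 F1887
G1 X109.48 Y152.70 F1887
G1 X115.40 Y152.70 F1887
G1 X120.20 Y156.18 F1887
G1 X122.03 Y161.82 F1887
G0 X115.11 Y48.35
M3 S271
G1 X102.05 Y54.98 F3314
G1 X92.18 Y56.51 F3314
G1 X85.52 Y52.94 F3314
G1 X82.04 Y44.26 F3314
G1 X81.77 Y30.48 F3314
G0 X105.39 Y112.83
M3 S271
G1 X50.39 Y132.48 F3314
G0 X153.31 Y52.53
M3 S505
G1 X150.94 Y59.82 F1887
G1 X144.73 Y64.33 F1887
G1 X137.07 Y64.33 F1887
G1 X130.86 Y59.82 F1887
G1 X128.49 Y52.53 F1887
G1 X130.86 Y45.24 F1887
G1 X137.07 Y40.73 F1887
G1 X144.73 Y40.73 F1887
G1 X150.94 Y45.24 F1887
G1 X153.31 Y52.53 F1887
M5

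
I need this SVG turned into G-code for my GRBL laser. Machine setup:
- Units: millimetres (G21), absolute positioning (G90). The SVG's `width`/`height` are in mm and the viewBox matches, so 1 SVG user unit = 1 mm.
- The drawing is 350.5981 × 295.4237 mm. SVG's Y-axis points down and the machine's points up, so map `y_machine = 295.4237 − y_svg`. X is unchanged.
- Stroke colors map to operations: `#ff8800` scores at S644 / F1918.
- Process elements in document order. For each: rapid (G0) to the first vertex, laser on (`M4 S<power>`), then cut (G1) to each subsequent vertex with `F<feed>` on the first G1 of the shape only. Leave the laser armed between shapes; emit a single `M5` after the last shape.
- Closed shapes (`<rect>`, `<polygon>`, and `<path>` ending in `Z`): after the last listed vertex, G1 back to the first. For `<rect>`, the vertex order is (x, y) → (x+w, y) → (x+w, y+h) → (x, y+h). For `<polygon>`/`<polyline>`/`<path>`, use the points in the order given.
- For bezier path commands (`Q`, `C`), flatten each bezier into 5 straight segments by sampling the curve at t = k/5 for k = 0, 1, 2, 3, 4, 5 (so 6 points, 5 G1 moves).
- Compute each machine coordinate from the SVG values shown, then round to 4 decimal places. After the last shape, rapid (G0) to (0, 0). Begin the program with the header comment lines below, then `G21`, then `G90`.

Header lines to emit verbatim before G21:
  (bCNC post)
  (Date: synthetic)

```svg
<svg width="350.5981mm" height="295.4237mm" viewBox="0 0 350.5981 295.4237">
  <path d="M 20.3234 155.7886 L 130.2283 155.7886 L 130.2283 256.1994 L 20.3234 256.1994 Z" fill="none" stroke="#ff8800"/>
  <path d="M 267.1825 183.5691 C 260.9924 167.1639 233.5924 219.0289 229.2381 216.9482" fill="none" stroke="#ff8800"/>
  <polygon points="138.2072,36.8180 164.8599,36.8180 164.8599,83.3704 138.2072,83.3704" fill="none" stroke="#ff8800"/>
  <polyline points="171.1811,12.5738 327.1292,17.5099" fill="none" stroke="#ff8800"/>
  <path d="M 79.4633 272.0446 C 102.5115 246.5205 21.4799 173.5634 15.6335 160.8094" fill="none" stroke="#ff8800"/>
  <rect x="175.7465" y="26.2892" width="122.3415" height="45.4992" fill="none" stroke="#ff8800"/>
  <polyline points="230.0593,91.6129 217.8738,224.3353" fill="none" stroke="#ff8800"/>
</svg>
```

(bCNC post)
(Date: synthetic)
G21
G90
G0 X20.3234 Y139.6351
M4 S644
G1 X130.2283 Y139.6351 F1918
G1 X130.2283 Y39.2243
G1 X20.3234 Y39.2243
G1 X20.3234 Y139.6351
G0 X267.1825 Y111.8546
M4 S644
G1 X261.2773 Y114.4830 F1918
G1 X252.4060 Y106.5930
G1 X242.6928 Y94.0508
G1 X234.2621 Y82.7228
G1 X229.2381 Y78.4755
G0 X138.2072 Y258.6057
M4 S644
G1 X164.8599 Y258.6057 F1918
G1 X164.8599 Y212.0533
G1 X138.2072 Y212.0533
G1 X138.2072 Y258.6057
G0 X171.1811 Y282.8499
M4 S644
G1 X327.1292 Y277.9138 F1918
G0 X79.4633 Y23.3791
M4 S644
G1 X82.2368 Y43.5244 F1918
G1 X68.6358 Y69.8871
G1 X47.2651 Y97.3007
G1 X26.7294 Y120.5986
G1 X15.6335 Y134.6143
G0 X175.7465 Y269.1345
M4 S644
G1 X298.0880 Y269.1345 F1918
G1 X298.0880 Y223.6353
G1 X175.7465 Y223.6353
G1 X175.7465 Y269.1345
G0 X230.0593 Y203.8108
M4 S644
G1 X217.8738 Y71.0884 F1918
M5
G0 X0.0000 Y0.0000

Since the viewBox matches the mm dimensions, user units are millimetres directly. The only transform is the Y-flip y_m = 295.4237 − y_svg.

Shape 1 is a rectangle drawn with `<path>`. Its stroke #ff8800 means score at S644, F1918. After flipping Y the toolpath is (20.3234,139.6351) → (130.2283,139.6351) → (130.2283,39.2243) → (20.3234,39.2243) → (20.3234,139.6351), returning to the start.

Shape 2 is a cubic bezier drawn with `<path>`. Its stroke #ff8800 means score at S644, F1918. After flipping Y the toolpath is (267.1825,111.8546) → (261.2773,114.4830) → (252.4060,106.5930) → (242.6928,94.0508) → (234.2621,82.7228) → (229.2381,78.4755).

Shape 3 is a rectangle drawn with `<polygon>`. Its stroke #ff8800 means score at S644, F1918. After flipping Y the toolpath is (138.2072,258.6057) → (164.8599,258.6057) → (164.8599,212.0533) → (138.2072,212.0533) → (138.2072,258.6057), returning to the start.

Shape 4 is a line segment drawn with `<polyline>`. Its stroke #ff8800 means score at S644, F1918. After flipping Y the toolpath is (171.1811,282.8499) → (327.1292,277.9138).

Shape 5 is a cubic bezier drawn with `<path>`. Its stroke #ff8800 means score at S644, F1918. After flipping Y the toolpath is (79.4633,23.3791) → (82.2368,43.5244) → (68.6358,69.8871) → (47.2651,97.3007) → (26.7294,120.5986) → (15.6335,134.6143).

Shape 6 is a rectangle drawn with `<rect>`. Its stroke #ff8800 means score at S644, F1918. After flipping Y the toolpath is (175.7465,269.1345) → (298.0880,269.1345) → (298.0880,223.6353) → (175.7465,223.6353) → (175.7465,269.1345), returning to the start.

Shape 7 is a line segment drawn with `<polyline>`. Its stroke #ff8800 means score at S644, F1918. After flipping Y the toolpath is (230.0593,203.8108) → (217.8738,71.0884).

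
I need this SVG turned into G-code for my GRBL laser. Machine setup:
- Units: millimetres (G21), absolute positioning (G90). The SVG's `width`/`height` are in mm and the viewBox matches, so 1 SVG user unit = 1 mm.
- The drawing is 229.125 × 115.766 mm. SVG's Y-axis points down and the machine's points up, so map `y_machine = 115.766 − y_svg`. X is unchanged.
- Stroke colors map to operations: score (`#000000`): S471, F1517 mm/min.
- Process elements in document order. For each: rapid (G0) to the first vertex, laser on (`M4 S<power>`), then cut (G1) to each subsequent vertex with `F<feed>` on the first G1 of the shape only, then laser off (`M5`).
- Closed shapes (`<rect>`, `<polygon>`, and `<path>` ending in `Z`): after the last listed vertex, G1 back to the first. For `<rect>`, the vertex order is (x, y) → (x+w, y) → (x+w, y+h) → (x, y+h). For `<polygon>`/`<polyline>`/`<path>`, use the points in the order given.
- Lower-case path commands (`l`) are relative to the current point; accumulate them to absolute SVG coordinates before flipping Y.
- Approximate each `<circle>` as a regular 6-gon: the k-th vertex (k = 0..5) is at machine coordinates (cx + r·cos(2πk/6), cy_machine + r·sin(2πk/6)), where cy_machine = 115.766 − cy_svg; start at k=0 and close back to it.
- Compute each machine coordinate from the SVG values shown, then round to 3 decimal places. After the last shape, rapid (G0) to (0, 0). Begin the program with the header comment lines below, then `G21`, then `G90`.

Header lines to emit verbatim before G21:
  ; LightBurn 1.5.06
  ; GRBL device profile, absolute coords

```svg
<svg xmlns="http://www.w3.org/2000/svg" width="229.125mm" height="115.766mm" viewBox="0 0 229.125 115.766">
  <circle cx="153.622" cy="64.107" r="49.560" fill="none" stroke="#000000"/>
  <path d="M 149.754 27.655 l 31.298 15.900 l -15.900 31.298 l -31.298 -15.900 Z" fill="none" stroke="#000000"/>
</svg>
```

Since the viewBox matches the mm dimensions, user units are millimetres directly. The only transform is the Y-flip y_m = 115.766 − y_svg.

Shape 1 is a circle drawn with `<circle>`. Its stroke #000000 means score at S471, F1517. After flipping Y the toolpath is (203.182,51.659) → (178.402,94.579) → (128.842,94.579) → (104.062,51.659) → (128.842,8.739) → (178.402,8.739) → (203.182,51.659), returning to the start.

Shape 2 is a regular polygon drawn with `<path>`. Its stroke #000000 means score at S471, F1517. After flipping Y the toolpath is (149.754,88.111) → (181.052,72.211) → (165.152,40.913) → (133.854,56.813) → (149.754,88.111), returning to the start.

; LightBurn 1.5.06
; GRBL device profile, absolute coords
G21
G90
G0 X203.182 Y51.659
M4 S471
G1 X178.402 Y94.579 F1517
G1 X128.842 Y94.579
G1 X104.062 Y51.659
G1 X128.842 Y8.739
G1 X178.402 Y8.739
G1 X203.182 Y51.659
M5
G0 X149.754 Y88.111
M4 S471
G1 X181.052 Y72.211 F1517
G1 X165.152 Y40.913
G1 X133.854 Y56.813
G1 X149.754 Y88.111
M5
G0 X0.000 Y0.000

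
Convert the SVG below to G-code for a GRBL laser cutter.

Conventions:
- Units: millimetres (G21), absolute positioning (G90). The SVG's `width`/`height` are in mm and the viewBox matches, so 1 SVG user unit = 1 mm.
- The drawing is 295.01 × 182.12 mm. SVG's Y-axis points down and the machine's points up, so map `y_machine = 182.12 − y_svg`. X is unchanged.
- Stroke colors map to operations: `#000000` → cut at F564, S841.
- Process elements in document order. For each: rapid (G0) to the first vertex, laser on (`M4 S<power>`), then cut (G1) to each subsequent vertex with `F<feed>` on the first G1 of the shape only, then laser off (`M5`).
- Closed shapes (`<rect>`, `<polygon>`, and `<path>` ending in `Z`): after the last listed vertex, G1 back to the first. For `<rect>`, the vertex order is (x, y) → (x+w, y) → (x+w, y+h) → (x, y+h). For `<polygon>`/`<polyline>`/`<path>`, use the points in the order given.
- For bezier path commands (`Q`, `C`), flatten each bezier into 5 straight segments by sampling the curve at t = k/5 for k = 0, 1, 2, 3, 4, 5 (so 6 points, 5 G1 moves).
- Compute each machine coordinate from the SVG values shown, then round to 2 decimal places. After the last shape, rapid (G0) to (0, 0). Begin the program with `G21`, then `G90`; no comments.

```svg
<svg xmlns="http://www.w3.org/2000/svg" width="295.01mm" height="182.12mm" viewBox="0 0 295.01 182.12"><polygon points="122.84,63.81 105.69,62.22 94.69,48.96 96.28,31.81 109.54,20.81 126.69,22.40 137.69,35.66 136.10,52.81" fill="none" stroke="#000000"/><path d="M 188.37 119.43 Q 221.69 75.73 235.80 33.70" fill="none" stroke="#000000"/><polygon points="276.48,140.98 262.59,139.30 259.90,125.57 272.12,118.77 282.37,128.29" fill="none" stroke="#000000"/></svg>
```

1 u = 1 mm; y_m = 182.12 − y.

[1] `<polygon>` regular polygon, #000000→cut S841 F564: (122.84,118.31) → (105.69,119.90) → (94.69,133.16) → (96.28,150.31) → (109.54,161.31) → (126.69,159.72) → (137.69,146.46) → (136.10,129.31) → (122.84,118.31) (closed)

[2] `<path>` quadratic bezier, #000000→cut S841 F564: (188.37,62.69) → (200.93,80.10) → (211.95,97.38) → (221.44,114.53) → (229.39,131.54) → (235.80,148.42)

[3] `<polygon>` regular polygon, #000000→cut S841 F564: (276.48,41.14) → (262.59,42.82) → (259.90,56.55) → (272.12,63.35) → (282.37,53.83) → (276.48,41.14) (closed)

G21
G90
G0 X122.84 Y118.31
M4 S841
G1 X105.69 Y119.90 F564
G1 X94.69 Y133.16
G1 X96.28 Y150.31
G1 X109.54 Y161.31
G1 X126.69 Y159.72
G1 X137.69 Y146.46
G1 X136.10 Y129.31
G1 X122.84 Y118.31
M5
G0 X188.37 Y62.69
M4 S841
G1 X200.93 Y80.10 F564
G1 X211.95 Y97.38
G1 X221.44 Y114.53
G1 X229.39 Y131.54
G1 X235.80 Y148.42
M5
G0 X276.48 Y41.14
M4 S841
G1 X262.59 Y42.82 F564
G1 X259.90 Y56.55
G1 X272.12 Y63.35
G1 X282.37 Y53.83
G1 X276.48 Y41.14
M5
G0 X0.00 Y0.00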